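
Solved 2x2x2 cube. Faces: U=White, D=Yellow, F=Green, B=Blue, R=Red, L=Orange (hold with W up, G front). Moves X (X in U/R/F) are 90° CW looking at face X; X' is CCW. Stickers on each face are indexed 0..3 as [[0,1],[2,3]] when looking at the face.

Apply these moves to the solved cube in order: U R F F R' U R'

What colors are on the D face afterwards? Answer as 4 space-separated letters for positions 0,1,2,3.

Answer: G B Y Y

Derivation:
After move 1 (U): U=WWWW F=RRGG R=BBRR B=OOBB L=GGOO
After move 2 (R): R=RBRB U=WRWG F=RYGY D=YBYO B=WOWB
After move 3 (F): F=GRYY U=WROG R=WBGB D=RRYO L=GYOB
After move 4 (F): F=YGYR U=WRBY R=OBGB D=GWYO L=GROR
After move 5 (R'): R=BBOG U=WWBW F=YRYY D=GGYR B=OOWB
After move 6 (U): U=BWWW F=BBYY R=OOOG B=GRWB L=YROR
After move 7 (R'): R=OGOO U=BWWG F=BWYW D=GBYY B=RRGB
Query: D face = GBYY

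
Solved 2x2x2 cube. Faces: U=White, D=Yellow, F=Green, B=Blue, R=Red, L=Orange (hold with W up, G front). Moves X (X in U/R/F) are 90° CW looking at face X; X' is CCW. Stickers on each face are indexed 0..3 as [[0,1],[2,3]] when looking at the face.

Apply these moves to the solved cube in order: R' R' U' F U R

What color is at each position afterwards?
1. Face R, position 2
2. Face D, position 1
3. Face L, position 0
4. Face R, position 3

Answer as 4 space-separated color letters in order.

Answer: R G G R

Derivation:
After move 1 (R'): R=RRRR U=WBWB F=GWGW D=YGYG B=YBYB
After move 2 (R'): R=RRRR U=WYWY F=GBGB D=YWYW B=GBGB
After move 3 (U'): U=YYWW F=OOGB R=GBRR B=RRGB L=GBOO
After move 4 (F): F=GOBO U=YYOB R=WBWR D=RGYW L=GYOW
After move 5 (U): U=OYBY F=WBBO R=RRWR B=GYGB L=GOOW
After move 6 (R): R=WRRR U=OBBO F=WGBW D=RGYG B=YYYB
Query 1: R[2] = R
Query 2: D[1] = G
Query 3: L[0] = G
Query 4: R[3] = R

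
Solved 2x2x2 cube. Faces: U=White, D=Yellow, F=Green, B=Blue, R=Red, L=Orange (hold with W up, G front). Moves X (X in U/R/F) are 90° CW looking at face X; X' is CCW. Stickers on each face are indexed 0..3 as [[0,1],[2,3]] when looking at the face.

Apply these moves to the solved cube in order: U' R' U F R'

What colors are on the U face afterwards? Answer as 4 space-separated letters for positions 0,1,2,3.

Answer: W Y O B

Derivation:
After move 1 (U'): U=WWWW F=OOGG R=GGRR B=RRBB L=BBOO
After move 2 (R'): R=GRGR U=WBWR F=OWGW D=YOYG B=YRYB
After move 3 (U): U=WWRB F=GRGW R=YRGR B=BBYB L=OWOO
After move 4 (F): F=GGWR U=WWOW R=RRBR D=GYYG L=OYOO
After move 5 (R'): R=RRRB U=WYOB F=GWWW D=GGYR B=GBYB
Query: U face = WYOB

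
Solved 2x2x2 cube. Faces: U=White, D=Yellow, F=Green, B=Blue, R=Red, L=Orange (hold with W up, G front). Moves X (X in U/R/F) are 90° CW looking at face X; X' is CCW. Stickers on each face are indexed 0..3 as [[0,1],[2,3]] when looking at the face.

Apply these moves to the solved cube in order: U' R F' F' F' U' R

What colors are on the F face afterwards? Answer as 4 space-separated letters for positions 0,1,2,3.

After move 1 (U'): U=WWWW F=OOGG R=GGRR B=RRBB L=BBOO
After move 2 (R): R=RGRG U=WOWG F=OYGY D=YBYR B=WRWB
After move 3 (F'): F=YYOG U=WORR R=BGYG D=BOYR L=BGOW
After move 4 (F'): F=YGYO U=WOBY R=OGBG D=GWYR L=BROR
After move 5 (F'): F=GOYY U=WOOB R=WGGG D=RRYR L=BYOB
After move 6 (U'): U=OBWO F=BYYY R=GOGG B=WGWB L=WROB
After move 7 (R): R=GGGO U=OYWY F=BRYR D=RWYW B=OGBB
Query: F face = BRYR

Answer: B R Y R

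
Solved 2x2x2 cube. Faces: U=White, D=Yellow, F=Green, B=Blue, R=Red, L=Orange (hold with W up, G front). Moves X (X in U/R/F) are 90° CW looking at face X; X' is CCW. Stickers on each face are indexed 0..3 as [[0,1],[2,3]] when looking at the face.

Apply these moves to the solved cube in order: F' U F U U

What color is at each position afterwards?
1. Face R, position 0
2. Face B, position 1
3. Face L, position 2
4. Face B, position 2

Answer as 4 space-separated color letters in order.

After move 1 (F'): F=GGGG U=WWRR R=YRYR D=OOYY L=OWOW
After move 2 (U): U=RWRW F=YRGG R=BBYR B=OWBB L=GGOW
After move 3 (F): F=GYGR U=RWWG R=RBWR D=YBYY L=GOOO
After move 4 (U): U=WRGW F=RBGR R=OWWR B=GOBB L=GYOO
After move 5 (U): U=GWWR F=OWGR R=GOWR B=GYBB L=RBOO
Query 1: R[0] = G
Query 2: B[1] = Y
Query 3: L[2] = O
Query 4: B[2] = B

Answer: G Y O B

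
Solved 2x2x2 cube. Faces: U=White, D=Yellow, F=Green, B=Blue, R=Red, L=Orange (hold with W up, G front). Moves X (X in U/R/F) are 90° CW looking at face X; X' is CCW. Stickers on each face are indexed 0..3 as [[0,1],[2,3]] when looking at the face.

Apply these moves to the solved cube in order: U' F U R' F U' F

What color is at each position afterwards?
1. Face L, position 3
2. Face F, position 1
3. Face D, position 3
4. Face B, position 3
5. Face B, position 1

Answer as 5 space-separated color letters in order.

After move 1 (U'): U=WWWW F=OOGG R=GGRR B=RRBB L=BBOO
After move 2 (F): F=GOGO U=WWOB R=WGWR D=RGYY L=BYOY
After move 3 (U): U=OWBW F=WGGO R=RRWR B=BYBB L=GOOY
After move 4 (R'): R=RRRW U=OBBB F=WWGW D=RGYO B=YYGB
After move 5 (F): F=GWWW U=OBYO R=BRBW D=RRYO L=GROG
After move 6 (U'): U=BOOY F=GRWW R=GWBW B=BRGB L=YYOG
After move 7 (F): F=WGWR U=BOGY R=OWYW D=BGYO L=YROR
Query 1: L[3] = R
Query 2: F[1] = G
Query 3: D[3] = O
Query 4: B[3] = B
Query 5: B[1] = R

Answer: R G O B R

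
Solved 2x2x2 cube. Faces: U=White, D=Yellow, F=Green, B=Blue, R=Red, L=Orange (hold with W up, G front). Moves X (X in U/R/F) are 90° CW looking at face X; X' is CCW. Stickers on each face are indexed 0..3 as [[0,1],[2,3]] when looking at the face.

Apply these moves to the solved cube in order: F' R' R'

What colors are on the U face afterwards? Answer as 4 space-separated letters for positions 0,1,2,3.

After move 1 (F'): F=GGGG U=WWRR R=YRYR D=OOYY L=OWOW
After move 2 (R'): R=RRYY U=WBRB F=GWGR D=OGYG B=YBOB
After move 3 (R'): R=RYRY U=WORY F=GBGB D=OWYR B=GBGB
Query: U face = WORY

Answer: W O R Y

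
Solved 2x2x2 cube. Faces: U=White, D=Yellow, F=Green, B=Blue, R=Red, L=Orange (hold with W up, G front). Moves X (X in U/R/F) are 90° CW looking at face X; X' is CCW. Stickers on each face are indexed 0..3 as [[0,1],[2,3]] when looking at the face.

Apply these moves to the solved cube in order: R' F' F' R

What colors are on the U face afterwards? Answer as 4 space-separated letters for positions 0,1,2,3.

Answer: W G G G

Derivation:
After move 1 (R'): R=RRRR U=WBWB F=GWGW D=YGYG B=YBYB
After move 2 (F'): F=WWGG U=WBRR R=GRYR D=OOYG L=OBOW
After move 3 (F'): F=WGWG U=WBGY R=OROR D=BWYG L=OROR
After move 4 (R): R=OORR U=WGGG F=WWWG D=BYYY B=YBBB
Query: U face = WGGG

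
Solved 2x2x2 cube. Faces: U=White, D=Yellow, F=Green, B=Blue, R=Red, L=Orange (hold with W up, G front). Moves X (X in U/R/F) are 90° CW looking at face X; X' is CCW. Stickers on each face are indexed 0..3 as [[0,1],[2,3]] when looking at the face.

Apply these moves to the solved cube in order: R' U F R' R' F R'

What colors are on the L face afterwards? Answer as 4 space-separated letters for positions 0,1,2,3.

After move 1 (R'): R=RRRR U=WBWB F=GWGW D=YGYG B=YBYB
After move 2 (U): U=WWBB F=RRGW R=YBRR B=OOYB L=GWOO
After move 3 (F): F=GRWR U=WWOW R=BBBR D=RYYG L=GYOG
After move 4 (R'): R=BRBB U=WYOO F=GWWW D=RRYR B=GOYB
After move 5 (R'): R=RBBB U=WYOG F=GYWO D=RWYW B=RORB
After move 6 (F): F=WGOY U=WYGY R=OBGB D=BRYW L=GROW
After move 7 (R'): R=BBOG U=WRGR F=WYOY D=BGYY B=WORB
Query: L face = GROW

Answer: G R O W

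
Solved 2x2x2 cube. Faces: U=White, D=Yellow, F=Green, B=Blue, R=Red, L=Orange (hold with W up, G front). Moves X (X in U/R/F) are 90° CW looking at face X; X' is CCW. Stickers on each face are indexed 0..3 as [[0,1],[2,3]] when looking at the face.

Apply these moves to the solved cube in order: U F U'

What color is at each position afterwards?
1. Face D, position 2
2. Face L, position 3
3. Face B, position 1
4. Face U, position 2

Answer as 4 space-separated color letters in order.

After move 1 (U): U=WWWW F=RRGG R=BBRR B=OOBB L=GGOO
After move 2 (F): F=GRGR U=WWOG R=WBWR D=RBYY L=GYOY
After move 3 (U'): U=WGWO F=GYGR R=GRWR B=WBBB L=OOOY
Query 1: D[2] = Y
Query 2: L[3] = Y
Query 3: B[1] = B
Query 4: U[2] = W

Answer: Y Y B W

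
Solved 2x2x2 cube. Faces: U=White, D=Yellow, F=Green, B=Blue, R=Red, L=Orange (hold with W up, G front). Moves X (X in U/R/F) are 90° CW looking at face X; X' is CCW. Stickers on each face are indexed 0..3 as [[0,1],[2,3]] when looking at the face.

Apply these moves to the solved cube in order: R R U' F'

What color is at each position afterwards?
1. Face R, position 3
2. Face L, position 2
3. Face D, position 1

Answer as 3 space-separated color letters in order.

Answer: R O O

Derivation:
After move 1 (R): R=RRRR U=WGWG F=GYGY D=YBYB B=WBWB
After move 2 (R): R=RRRR U=WYWY F=GBGB D=YWYW B=GBGB
After move 3 (U'): U=YYWW F=OOGB R=GBRR B=RRGB L=GBOO
After move 4 (F'): F=OBOG U=YYGR R=WBYR D=BOYW L=GWOW
Query 1: R[3] = R
Query 2: L[2] = O
Query 3: D[1] = O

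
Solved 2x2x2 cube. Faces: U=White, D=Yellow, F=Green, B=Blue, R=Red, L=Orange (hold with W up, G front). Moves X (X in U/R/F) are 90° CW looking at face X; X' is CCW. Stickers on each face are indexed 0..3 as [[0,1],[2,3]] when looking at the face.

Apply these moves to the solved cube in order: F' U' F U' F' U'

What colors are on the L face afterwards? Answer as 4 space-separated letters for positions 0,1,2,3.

After move 1 (F'): F=GGGG U=WWRR R=YRYR D=OOYY L=OWOW
After move 2 (U'): U=WRWR F=OWGG R=GGYR B=YRBB L=BBOW
After move 3 (F): F=GOGW U=WRWB R=WGRR D=YGYY L=BOOO
After move 4 (U'): U=RBWW F=BOGW R=GORR B=WGBB L=YROO
After move 5 (F'): F=OWBG U=RBGR R=GOYR D=ROYY L=YWOW
After move 6 (U'): U=BRRG F=YWBG R=OWYR B=GOBB L=WGOW
Query: L face = WGOW

Answer: W G O W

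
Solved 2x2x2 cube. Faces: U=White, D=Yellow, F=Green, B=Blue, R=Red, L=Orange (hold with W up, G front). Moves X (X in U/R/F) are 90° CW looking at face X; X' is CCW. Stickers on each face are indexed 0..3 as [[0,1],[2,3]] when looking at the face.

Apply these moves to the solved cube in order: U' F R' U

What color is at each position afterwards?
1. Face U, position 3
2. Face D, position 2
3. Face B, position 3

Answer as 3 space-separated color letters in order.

Answer: B Y B

Derivation:
After move 1 (U'): U=WWWW F=OOGG R=GGRR B=RRBB L=BBOO
After move 2 (F): F=GOGO U=WWOB R=WGWR D=RGYY L=BYOY
After move 3 (R'): R=GRWW U=WBOR F=GWGB D=ROYO B=YRGB
After move 4 (U): U=OWRB F=GRGB R=YRWW B=BYGB L=GWOY
Query 1: U[3] = B
Query 2: D[2] = Y
Query 3: B[3] = B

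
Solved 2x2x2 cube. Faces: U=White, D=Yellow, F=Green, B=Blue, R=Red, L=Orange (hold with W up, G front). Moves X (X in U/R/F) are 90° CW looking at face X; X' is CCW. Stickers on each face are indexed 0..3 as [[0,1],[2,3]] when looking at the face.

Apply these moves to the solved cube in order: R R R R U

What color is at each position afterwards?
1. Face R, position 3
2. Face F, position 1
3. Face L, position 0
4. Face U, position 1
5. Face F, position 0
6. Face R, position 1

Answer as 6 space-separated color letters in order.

After move 1 (R): R=RRRR U=WGWG F=GYGY D=YBYB B=WBWB
After move 2 (R): R=RRRR U=WYWY F=GBGB D=YWYW B=GBGB
After move 3 (R): R=RRRR U=WBWB F=GWGW D=YGYG B=YBYB
After move 4 (R): R=RRRR U=WWWW F=GGGG D=YYYY B=BBBB
After move 5 (U): U=WWWW F=RRGG R=BBRR B=OOBB L=GGOO
Query 1: R[3] = R
Query 2: F[1] = R
Query 3: L[0] = G
Query 4: U[1] = W
Query 5: F[0] = R
Query 6: R[1] = B

Answer: R R G W R B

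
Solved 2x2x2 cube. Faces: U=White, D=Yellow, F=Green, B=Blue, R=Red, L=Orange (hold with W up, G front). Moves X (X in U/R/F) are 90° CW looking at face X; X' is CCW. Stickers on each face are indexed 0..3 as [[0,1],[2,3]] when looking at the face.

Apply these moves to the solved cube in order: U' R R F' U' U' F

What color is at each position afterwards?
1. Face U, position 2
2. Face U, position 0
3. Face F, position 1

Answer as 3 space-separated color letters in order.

Answer: W G G

Derivation:
After move 1 (U'): U=WWWW F=OOGG R=GGRR B=RRBB L=BBOO
After move 2 (R): R=RGRG U=WOWG F=OYGY D=YBYR B=WRWB
After move 3 (R): R=RRGG U=WYWY F=OBGR D=YWYW B=GROB
After move 4 (F'): F=BROG U=WYRG R=WRYG D=BOYW L=BYOW
After move 5 (U'): U=YGWR F=BYOG R=BRYG B=WROB L=GROW
After move 6 (U'): U=GRYW F=GROG R=BYYG B=BROB L=WROW
After move 7 (F): F=OGGR U=GRWR R=YYWG D=YBYW L=WBOO
Query 1: U[2] = W
Query 2: U[0] = G
Query 3: F[1] = G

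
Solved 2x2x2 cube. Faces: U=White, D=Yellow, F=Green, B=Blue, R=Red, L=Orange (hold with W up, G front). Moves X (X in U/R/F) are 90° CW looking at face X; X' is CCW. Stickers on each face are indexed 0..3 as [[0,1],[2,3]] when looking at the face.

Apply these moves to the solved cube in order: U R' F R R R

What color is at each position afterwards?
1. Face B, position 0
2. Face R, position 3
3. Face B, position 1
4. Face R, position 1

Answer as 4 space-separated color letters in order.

After move 1 (U): U=WWWW F=RRGG R=BBRR B=OOBB L=GGOO
After move 2 (R'): R=BRBR U=WBWO F=RWGW D=YRYG B=YOYB
After move 3 (F): F=GRWW U=WBOG R=WROR D=BBYG L=GYOR
After move 4 (R): R=OWRR U=WROW F=GBWG D=BYYY B=GOBB
After move 5 (R): R=RORW U=WBOG F=GYWY D=BBYG B=WORB
After move 6 (R): R=RRWO U=WYOY F=GBWG D=BRYW B=GOBB
Query 1: B[0] = G
Query 2: R[3] = O
Query 3: B[1] = O
Query 4: R[1] = R

Answer: G O O R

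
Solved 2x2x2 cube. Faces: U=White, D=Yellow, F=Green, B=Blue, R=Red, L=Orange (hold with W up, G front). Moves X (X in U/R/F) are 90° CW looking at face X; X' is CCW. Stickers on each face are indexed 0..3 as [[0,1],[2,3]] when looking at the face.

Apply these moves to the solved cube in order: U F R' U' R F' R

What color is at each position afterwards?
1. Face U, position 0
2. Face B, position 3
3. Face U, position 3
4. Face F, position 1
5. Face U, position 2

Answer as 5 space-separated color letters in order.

Answer: B B G Y W

Derivation:
After move 1 (U): U=WWWW F=RRGG R=BBRR B=OOBB L=GGOO
After move 2 (F): F=GRGR U=WWOG R=WBWR D=RBYY L=GYOY
After move 3 (R'): R=BRWW U=WBOO F=GWGG D=RRYR B=YOBB
After move 4 (U'): U=BOWO F=GYGG R=GWWW B=BRBB L=YOOY
After move 5 (R): R=WGWW U=BYWG F=GRGR D=RBYB B=OROB
After move 6 (F'): F=RRGG U=BYWW R=BGRW D=OYYB L=YGOW
After move 7 (R): R=RBWG U=BRWG F=RYGB D=OOYO B=WRYB
Query 1: U[0] = B
Query 2: B[3] = B
Query 3: U[3] = G
Query 4: F[1] = Y
Query 5: U[2] = W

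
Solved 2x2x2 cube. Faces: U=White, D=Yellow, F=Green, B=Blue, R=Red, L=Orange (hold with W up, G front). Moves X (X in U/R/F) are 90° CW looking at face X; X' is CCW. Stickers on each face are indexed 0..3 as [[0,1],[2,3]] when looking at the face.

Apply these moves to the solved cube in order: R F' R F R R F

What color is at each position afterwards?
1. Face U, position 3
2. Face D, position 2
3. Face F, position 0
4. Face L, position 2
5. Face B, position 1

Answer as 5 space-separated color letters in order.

Answer: O Y B O B

Derivation:
After move 1 (R): R=RRRR U=WGWG F=GYGY D=YBYB B=WBWB
After move 2 (F'): F=YYGG U=WGRR R=BRYR D=OOYB L=OGOW
After move 3 (R): R=YBRR U=WYRG F=YOGB D=OWYW B=RBGB
After move 4 (F): F=GYBO U=WYWG R=RBGR D=RYYW L=OOOW
After move 5 (R): R=GRRB U=WYWO F=GYBW D=RGYR B=GBYB
After move 6 (R): R=RGBR U=WYWW F=GGBR D=RYYG B=OBYB
After move 7 (F): F=BGRG U=WYWO R=WGWR D=BRYG L=OROY
Query 1: U[3] = O
Query 2: D[2] = Y
Query 3: F[0] = B
Query 4: L[2] = O
Query 5: B[1] = B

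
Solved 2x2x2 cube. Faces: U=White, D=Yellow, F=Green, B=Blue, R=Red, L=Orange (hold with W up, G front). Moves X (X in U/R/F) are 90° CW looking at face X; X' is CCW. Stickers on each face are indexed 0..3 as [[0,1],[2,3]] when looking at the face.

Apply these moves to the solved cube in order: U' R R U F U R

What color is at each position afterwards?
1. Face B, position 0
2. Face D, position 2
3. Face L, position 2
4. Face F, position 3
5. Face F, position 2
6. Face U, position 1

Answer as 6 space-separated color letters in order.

After move 1 (U'): U=WWWW F=OOGG R=GGRR B=RRBB L=BBOO
After move 2 (R): R=RGRG U=WOWG F=OYGY D=YBYR B=WRWB
After move 3 (R): R=RRGG U=WYWY F=OBGR D=YWYW B=GROB
After move 4 (U): U=WWYY F=RRGR R=GRGG B=BBOB L=OBOO
After move 5 (F): F=GRRR U=WWOB R=YRYG D=GGYW L=OYOW
After move 6 (U): U=OWBW F=YRRR R=BBYG B=OYOB L=GROW
After move 7 (R): R=YBGB U=ORBR F=YGRW D=GOYO B=WYWB
Query 1: B[0] = W
Query 2: D[2] = Y
Query 3: L[2] = O
Query 4: F[3] = W
Query 5: F[2] = R
Query 6: U[1] = R

Answer: W Y O W R R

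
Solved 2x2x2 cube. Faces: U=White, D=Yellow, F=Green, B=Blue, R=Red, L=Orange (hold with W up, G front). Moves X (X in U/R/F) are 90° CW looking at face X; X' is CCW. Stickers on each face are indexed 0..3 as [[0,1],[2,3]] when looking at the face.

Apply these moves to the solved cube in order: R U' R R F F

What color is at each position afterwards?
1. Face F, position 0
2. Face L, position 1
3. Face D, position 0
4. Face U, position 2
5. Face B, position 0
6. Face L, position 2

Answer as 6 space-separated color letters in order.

After move 1 (R): R=RRRR U=WGWG F=GYGY D=YBYB B=WBWB
After move 2 (U'): U=GGWW F=OOGY R=GYRR B=RRWB L=WBOO
After move 3 (R): R=RGRY U=GOWY F=OBGB D=YWYR B=WRGB
After move 4 (R): R=RRYG U=GBWB F=OWGR D=YGYW B=YROB
After move 5 (F): F=GORW U=GBOB R=WRBG D=YRYW L=WYOG
After move 6 (F): F=RGWO U=GBGY R=ORBG D=BWYW L=WYOR
Query 1: F[0] = R
Query 2: L[1] = Y
Query 3: D[0] = B
Query 4: U[2] = G
Query 5: B[0] = Y
Query 6: L[2] = O

Answer: R Y B G Y O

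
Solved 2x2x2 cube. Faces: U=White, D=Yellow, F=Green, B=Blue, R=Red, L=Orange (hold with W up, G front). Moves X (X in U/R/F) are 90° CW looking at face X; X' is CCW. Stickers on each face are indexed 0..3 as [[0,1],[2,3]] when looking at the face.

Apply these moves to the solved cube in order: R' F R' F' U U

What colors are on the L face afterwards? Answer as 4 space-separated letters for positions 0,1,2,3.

Answer: G R O O

Derivation:
After move 1 (R'): R=RRRR U=WBWB F=GWGW D=YGYG B=YBYB
After move 2 (F): F=GGWW U=WBOO R=WRBR D=RRYG L=OYOG
After move 3 (R'): R=RRWB U=WYOY F=GBWO D=RGYW B=GBRB
After move 4 (F'): F=BOGW U=WYRW R=GRRB D=YGYW L=OYOO
After move 5 (U): U=RWWY F=GRGW R=GBRB B=OYRB L=BOOO
After move 6 (U): U=WRYW F=GBGW R=OYRB B=BORB L=GROO
Query: L face = GROO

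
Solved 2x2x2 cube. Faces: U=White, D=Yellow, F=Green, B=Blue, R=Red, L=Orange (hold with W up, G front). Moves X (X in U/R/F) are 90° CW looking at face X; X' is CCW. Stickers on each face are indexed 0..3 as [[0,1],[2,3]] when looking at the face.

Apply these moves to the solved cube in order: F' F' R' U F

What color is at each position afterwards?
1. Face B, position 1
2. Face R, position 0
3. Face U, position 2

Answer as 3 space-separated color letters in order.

Answer: R B R

Derivation:
After move 1 (F'): F=GGGG U=WWRR R=YRYR D=OOYY L=OWOW
After move 2 (F'): F=GGGG U=WWYY R=OROR D=WWYY L=OROR
After move 3 (R'): R=RROO U=WBYB F=GWGY D=WGYG B=YBWB
After move 4 (U): U=YWBB F=RRGY R=YBOO B=ORWB L=GWOR
After move 5 (F): F=GRYR U=YWRW R=BBBO D=OYYG L=GWOG
Query 1: B[1] = R
Query 2: R[0] = B
Query 3: U[2] = R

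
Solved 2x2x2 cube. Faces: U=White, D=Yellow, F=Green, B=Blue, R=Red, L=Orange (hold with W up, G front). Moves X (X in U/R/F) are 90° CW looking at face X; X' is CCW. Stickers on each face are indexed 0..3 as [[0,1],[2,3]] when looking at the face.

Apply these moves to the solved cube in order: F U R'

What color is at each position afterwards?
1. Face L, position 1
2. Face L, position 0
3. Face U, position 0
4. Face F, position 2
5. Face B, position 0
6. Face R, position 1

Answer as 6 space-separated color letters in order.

After move 1 (F): F=GGGG U=WWOO R=WRWR D=RRYY L=OYOY
After move 2 (U): U=OWOW F=WRGG R=BBWR B=OYBB L=GGOY
After move 3 (R'): R=BRBW U=OBOO F=WWGW D=RRYG B=YYRB
Query 1: L[1] = G
Query 2: L[0] = G
Query 3: U[0] = O
Query 4: F[2] = G
Query 5: B[0] = Y
Query 6: R[1] = R

Answer: G G O G Y R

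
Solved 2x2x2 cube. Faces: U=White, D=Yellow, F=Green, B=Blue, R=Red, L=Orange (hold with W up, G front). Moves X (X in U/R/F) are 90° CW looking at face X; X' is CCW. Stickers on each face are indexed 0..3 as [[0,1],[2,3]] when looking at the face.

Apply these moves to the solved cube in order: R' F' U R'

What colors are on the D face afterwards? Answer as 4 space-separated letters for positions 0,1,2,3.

After move 1 (R'): R=RRRR U=WBWB F=GWGW D=YGYG B=YBYB
After move 2 (F'): F=WWGG U=WBRR R=GRYR D=OOYG L=OBOW
After move 3 (U): U=RWRB F=GRGG R=YBYR B=OBYB L=WWOW
After move 4 (R'): R=BRYY U=RYRO F=GWGB D=ORYG B=GBOB
Query: D face = ORYG

Answer: O R Y G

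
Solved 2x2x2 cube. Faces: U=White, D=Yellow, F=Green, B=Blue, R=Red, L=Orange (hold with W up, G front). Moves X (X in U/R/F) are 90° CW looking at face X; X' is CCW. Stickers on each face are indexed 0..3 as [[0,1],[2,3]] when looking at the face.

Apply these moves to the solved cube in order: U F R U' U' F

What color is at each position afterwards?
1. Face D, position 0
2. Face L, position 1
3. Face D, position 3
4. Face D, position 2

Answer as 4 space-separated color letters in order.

After move 1 (U): U=WWWW F=RRGG R=BBRR B=OOBB L=GGOO
After move 2 (F): F=GRGR U=WWOG R=WBWR D=RBYY L=GYOY
After move 3 (R): R=WWRB U=WROR F=GBGY D=RBYO B=GOWB
After move 4 (U'): U=RRWO F=GYGY R=GBRB B=WWWB L=GOOY
After move 5 (U'): U=RORW F=GOGY R=GYRB B=GBWB L=WWOY
After move 6 (F): F=GGYO U=ROYW R=RYWB D=RGYO L=WROB
Query 1: D[0] = R
Query 2: L[1] = R
Query 3: D[3] = O
Query 4: D[2] = Y

Answer: R R O Y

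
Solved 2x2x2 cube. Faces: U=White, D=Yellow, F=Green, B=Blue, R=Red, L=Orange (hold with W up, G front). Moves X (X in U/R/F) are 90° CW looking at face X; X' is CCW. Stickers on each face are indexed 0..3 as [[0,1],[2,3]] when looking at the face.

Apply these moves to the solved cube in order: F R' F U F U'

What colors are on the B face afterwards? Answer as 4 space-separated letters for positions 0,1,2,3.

After move 1 (F): F=GGGG U=WWOO R=WRWR D=RRYY L=OYOY
After move 2 (R'): R=RRWW U=WBOB F=GWGO D=RGYG B=YBRB
After move 3 (F): F=GGOW U=WBYY R=ORBW D=WRYG L=OROG
After move 4 (U): U=YWYB F=OROW R=YBBW B=ORRB L=GGOG
After move 5 (F): F=OOWR U=YWGG R=YBBW D=BYYG L=GWOR
After move 6 (U'): U=WGYG F=GWWR R=OOBW B=YBRB L=OROR
Query: B face = YBRB

Answer: Y B R B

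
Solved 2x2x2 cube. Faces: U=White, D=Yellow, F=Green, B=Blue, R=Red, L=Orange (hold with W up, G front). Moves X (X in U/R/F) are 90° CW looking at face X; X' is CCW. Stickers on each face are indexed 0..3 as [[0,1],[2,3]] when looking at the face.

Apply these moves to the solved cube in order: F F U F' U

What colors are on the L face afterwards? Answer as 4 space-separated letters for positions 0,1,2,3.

After move 1 (F): F=GGGG U=WWOO R=WRWR D=RRYY L=OYOY
After move 2 (F): F=GGGG U=WWYY R=OROR D=WWYY L=OROR
After move 3 (U): U=YWYW F=ORGG R=BBOR B=ORBB L=GGOR
After move 4 (F'): F=RGOG U=YWBO R=WBWR D=GRYY L=GWOY
After move 5 (U): U=BYOW F=WBOG R=ORWR B=GWBB L=RGOY
Query: L face = RGOY

Answer: R G O Y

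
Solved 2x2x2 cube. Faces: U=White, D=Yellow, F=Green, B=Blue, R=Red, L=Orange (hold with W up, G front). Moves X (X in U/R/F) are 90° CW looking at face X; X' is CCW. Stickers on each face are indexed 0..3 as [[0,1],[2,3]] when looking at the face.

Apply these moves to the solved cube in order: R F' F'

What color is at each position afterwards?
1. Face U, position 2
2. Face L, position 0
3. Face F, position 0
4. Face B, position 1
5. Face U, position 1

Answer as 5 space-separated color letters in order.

After move 1 (R): R=RRRR U=WGWG F=GYGY D=YBYB B=WBWB
After move 2 (F'): F=YYGG U=WGRR R=BRYR D=OOYB L=OGOW
After move 3 (F'): F=YGYG U=WGBY R=OROR D=GWYB L=OROR
Query 1: U[2] = B
Query 2: L[0] = O
Query 3: F[0] = Y
Query 4: B[1] = B
Query 5: U[1] = G

Answer: B O Y B G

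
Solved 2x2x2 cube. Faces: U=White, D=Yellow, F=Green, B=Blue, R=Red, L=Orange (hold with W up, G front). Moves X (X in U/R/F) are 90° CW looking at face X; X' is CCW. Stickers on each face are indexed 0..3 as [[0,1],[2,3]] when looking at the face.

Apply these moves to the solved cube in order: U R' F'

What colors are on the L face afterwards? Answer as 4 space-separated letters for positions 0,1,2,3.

After move 1 (U): U=WWWW F=RRGG R=BBRR B=OOBB L=GGOO
After move 2 (R'): R=BRBR U=WBWO F=RWGW D=YRYG B=YOYB
After move 3 (F'): F=WWRG U=WBBB R=RRYR D=GOYG L=GOOW
Query: L face = GOOW

Answer: G O O W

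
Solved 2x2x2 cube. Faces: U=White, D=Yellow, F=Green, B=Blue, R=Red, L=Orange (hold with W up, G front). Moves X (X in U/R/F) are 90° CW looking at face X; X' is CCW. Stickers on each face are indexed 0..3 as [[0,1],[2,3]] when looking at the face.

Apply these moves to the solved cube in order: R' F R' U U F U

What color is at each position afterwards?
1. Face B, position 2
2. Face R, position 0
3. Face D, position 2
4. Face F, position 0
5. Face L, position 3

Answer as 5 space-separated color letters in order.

Answer: R G Y Y G

Derivation:
After move 1 (R'): R=RRRR U=WBWB F=GWGW D=YGYG B=YBYB
After move 2 (F): F=GGWW U=WBOO R=WRBR D=RRYG L=OYOG
After move 3 (R'): R=RRWB U=WYOY F=GBWO D=RGYW B=GBRB
After move 4 (U): U=OWYY F=RRWO R=GBWB B=OYRB L=GBOG
After move 5 (U): U=YOYW F=GBWO R=OYWB B=GBRB L=RROG
After move 6 (F): F=WGOB U=YOGR R=YYWB D=WOYW L=RROG
After move 7 (U): U=GYRO F=YYOB R=GBWB B=RRRB L=WGOG
Query 1: B[2] = R
Query 2: R[0] = G
Query 3: D[2] = Y
Query 4: F[0] = Y
Query 5: L[3] = G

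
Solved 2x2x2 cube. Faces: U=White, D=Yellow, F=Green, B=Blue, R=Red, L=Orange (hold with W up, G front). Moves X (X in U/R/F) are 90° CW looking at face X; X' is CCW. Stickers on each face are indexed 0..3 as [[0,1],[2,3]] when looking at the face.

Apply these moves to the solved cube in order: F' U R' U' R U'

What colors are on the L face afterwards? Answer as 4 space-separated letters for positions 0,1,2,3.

After move 1 (F'): F=GGGG U=WWRR R=YRYR D=OOYY L=OWOW
After move 2 (U): U=RWRW F=YRGG R=BBYR B=OWBB L=GGOW
After move 3 (R'): R=BRBY U=RBRO F=YWGW D=ORYG B=YWOB
After move 4 (U'): U=BORR F=GGGW R=YWBY B=BROB L=YWOW
After move 5 (R): R=BYYW U=BGRW F=GRGG D=OOYB B=RROB
After move 6 (U'): U=GWBR F=YWGG R=GRYW B=BYOB L=RROW
Query: L face = RROW

Answer: R R O W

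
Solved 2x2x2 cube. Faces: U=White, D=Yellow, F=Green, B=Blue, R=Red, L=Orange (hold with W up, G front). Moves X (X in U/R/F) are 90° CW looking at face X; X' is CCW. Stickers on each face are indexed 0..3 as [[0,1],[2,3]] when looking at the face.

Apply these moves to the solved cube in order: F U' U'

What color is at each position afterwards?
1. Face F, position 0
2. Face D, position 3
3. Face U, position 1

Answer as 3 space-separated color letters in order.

Answer: B Y O

Derivation:
After move 1 (F): F=GGGG U=WWOO R=WRWR D=RRYY L=OYOY
After move 2 (U'): U=WOWO F=OYGG R=GGWR B=WRBB L=BBOY
After move 3 (U'): U=OOWW F=BBGG R=OYWR B=GGBB L=WROY
Query 1: F[0] = B
Query 2: D[3] = Y
Query 3: U[1] = O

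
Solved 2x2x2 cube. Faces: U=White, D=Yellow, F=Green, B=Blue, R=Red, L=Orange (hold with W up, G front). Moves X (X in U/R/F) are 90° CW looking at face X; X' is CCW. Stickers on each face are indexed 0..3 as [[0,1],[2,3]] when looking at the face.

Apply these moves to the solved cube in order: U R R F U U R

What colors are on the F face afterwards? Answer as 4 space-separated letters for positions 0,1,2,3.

Answer: G R O W

Derivation:
After move 1 (U): U=WWWW F=RRGG R=BBRR B=OOBB L=GGOO
After move 2 (R): R=RBRB U=WRWG F=RYGY D=YBYO B=WOWB
After move 3 (R): R=RRBB U=WYWY F=RBGO D=YWYW B=GORB
After move 4 (F): F=GROB U=WYOG R=WRYB D=BRYW L=GYOW
After move 5 (U): U=OWGY F=WROB R=GOYB B=GYRB L=GROW
After move 6 (U): U=GOYW F=GOOB R=GYYB B=GRRB L=WROW
After move 7 (R): R=YGBY U=GOYB F=GROW D=BRYG B=WROB
Query: F face = GROW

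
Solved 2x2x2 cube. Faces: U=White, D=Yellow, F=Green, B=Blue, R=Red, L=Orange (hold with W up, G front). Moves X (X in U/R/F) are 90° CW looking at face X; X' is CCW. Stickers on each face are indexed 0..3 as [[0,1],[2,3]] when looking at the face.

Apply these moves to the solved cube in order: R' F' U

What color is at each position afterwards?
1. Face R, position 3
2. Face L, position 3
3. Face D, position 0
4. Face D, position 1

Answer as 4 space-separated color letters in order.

Answer: R W O O

Derivation:
After move 1 (R'): R=RRRR U=WBWB F=GWGW D=YGYG B=YBYB
After move 2 (F'): F=WWGG U=WBRR R=GRYR D=OOYG L=OBOW
After move 3 (U): U=RWRB F=GRGG R=YBYR B=OBYB L=WWOW
Query 1: R[3] = R
Query 2: L[3] = W
Query 3: D[0] = O
Query 4: D[1] = O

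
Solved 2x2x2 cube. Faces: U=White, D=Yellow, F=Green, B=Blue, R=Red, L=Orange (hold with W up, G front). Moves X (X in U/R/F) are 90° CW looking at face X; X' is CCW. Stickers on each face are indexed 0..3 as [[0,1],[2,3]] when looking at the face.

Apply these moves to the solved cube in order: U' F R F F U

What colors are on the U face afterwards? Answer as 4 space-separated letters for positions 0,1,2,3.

After move 1 (U'): U=WWWW F=OOGG R=GGRR B=RRBB L=BBOO
After move 2 (F): F=GOGO U=WWOB R=WGWR D=RGYY L=BYOY
After move 3 (R): R=WWRG U=WOOO F=GGGY D=RBYR B=BRWB
After move 4 (F): F=GGYG U=WOYY R=OWOG D=RWYR L=BROB
After move 5 (F): F=YGGG U=WOBR R=YWYG D=OOYR L=BROW
After move 6 (U): U=BWRO F=YWGG R=BRYG B=BRWB L=YGOW
Query: U face = BWRO

Answer: B W R O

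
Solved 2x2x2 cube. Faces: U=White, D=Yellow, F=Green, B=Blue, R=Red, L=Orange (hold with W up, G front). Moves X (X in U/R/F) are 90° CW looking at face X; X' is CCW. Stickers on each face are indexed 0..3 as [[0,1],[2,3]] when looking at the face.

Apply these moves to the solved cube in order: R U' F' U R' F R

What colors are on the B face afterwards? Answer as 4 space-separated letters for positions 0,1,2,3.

Answer: Y W W B

Derivation:
After move 1 (R): R=RRRR U=WGWG F=GYGY D=YBYB B=WBWB
After move 2 (U'): U=GGWW F=OOGY R=GYRR B=RRWB L=WBOO
After move 3 (F'): F=OYOG U=GGGR R=BYYR D=BOYB L=WWOW
After move 4 (U): U=GGRG F=BYOG R=RRYR B=WWWB L=OYOW
After move 5 (R'): R=RRRY U=GWRW F=BGOG D=BYYG B=BWOB
After move 6 (F): F=OBGG U=GWWY R=RRWY D=RRYG L=OBOY
After move 7 (R): R=WRYR U=GBWG F=ORGG D=ROYB B=YWWB
Query: B face = YWWB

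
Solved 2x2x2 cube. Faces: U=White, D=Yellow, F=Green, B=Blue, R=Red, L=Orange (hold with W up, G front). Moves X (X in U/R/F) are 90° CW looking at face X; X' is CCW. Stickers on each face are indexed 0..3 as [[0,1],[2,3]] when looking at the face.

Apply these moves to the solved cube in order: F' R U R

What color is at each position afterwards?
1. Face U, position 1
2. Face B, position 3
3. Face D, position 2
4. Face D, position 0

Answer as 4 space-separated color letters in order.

Answer: Y B Y O

Derivation:
After move 1 (F'): F=GGGG U=WWRR R=YRYR D=OOYY L=OWOW
After move 2 (R): R=YYRR U=WGRG F=GOGY D=OBYB B=RBWB
After move 3 (U): U=RWGG F=YYGY R=RBRR B=OWWB L=GOOW
After move 4 (R): R=RRRB U=RYGY F=YBGB D=OWYO B=GWWB
Query 1: U[1] = Y
Query 2: B[3] = B
Query 3: D[2] = Y
Query 4: D[0] = O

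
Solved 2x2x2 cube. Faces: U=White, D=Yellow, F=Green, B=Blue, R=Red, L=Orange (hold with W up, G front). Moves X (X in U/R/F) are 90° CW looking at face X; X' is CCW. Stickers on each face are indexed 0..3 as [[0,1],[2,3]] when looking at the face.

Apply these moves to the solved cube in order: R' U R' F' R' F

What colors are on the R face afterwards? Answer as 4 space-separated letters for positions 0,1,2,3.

After move 1 (R'): R=RRRR U=WBWB F=GWGW D=YGYG B=YBYB
After move 2 (U): U=WWBB F=RRGW R=YBRR B=OOYB L=GWOO
After move 3 (R'): R=BRYR U=WYBO F=RWGB D=YRYW B=GOGB
After move 4 (F'): F=WBRG U=WYBY R=RRYR D=WOYW L=GOOB
After move 5 (R'): R=RRRY U=WGBG F=WYRY D=WBYG B=WOOB
After move 6 (F): F=RWYY U=WGBO R=BRGY D=RRYG L=GWOB
Query: R face = BRGY

Answer: B R G Y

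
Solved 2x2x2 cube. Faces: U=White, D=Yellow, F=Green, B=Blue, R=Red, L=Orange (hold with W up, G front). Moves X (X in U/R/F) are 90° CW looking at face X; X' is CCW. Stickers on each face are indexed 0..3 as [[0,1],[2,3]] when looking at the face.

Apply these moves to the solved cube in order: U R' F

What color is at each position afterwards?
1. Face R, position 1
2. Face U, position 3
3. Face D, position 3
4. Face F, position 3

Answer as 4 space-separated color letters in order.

Answer: R G G W

Derivation:
After move 1 (U): U=WWWW F=RRGG R=BBRR B=OOBB L=GGOO
After move 2 (R'): R=BRBR U=WBWO F=RWGW D=YRYG B=YOYB
After move 3 (F): F=GRWW U=WBOG R=WROR D=BBYG L=GYOR
Query 1: R[1] = R
Query 2: U[3] = G
Query 3: D[3] = G
Query 4: F[3] = W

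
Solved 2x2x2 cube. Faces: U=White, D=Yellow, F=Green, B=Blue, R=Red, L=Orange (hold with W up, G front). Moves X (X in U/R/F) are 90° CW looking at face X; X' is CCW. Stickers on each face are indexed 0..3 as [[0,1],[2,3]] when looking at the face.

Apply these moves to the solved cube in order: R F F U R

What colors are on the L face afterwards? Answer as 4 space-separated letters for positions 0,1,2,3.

After move 1 (R): R=RRRR U=WGWG F=GYGY D=YBYB B=WBWB
After move 2 (F): F=GGYY U=WGOO R=WRGR D=RRYB L=OYOB
After move 3 (F): F=YGYG U=WGBY R=OROR D=GWYB L=OROR
After move 4 (U): U=BWYG F=ORYG R=WBOR B=ORWB L=YGOR
After move 5 (R): R=OWRB U=BRYG F=OWYB D=GWYO B=GRWB
Query: L face = YGOR

Answer: Y G O R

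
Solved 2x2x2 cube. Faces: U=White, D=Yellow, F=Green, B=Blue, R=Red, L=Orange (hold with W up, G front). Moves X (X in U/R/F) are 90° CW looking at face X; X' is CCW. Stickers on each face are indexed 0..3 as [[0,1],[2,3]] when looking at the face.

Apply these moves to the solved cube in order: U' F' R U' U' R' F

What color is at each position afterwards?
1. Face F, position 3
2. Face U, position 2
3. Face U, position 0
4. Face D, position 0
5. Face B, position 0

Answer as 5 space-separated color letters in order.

After move 1 (U'): U=WWWW F=OOGG R=GGRR B=RRBB L=BBOO
After move 2 (F'): F=OGOG U=WWGR R=YGYR D=BOYY L=BWOW
After move 3 (R): R=YYRG U=WGGG F=OOOY D=BBYR B=RRWB
After move 4 (U'): U=GGWG F=BWOY R=OORG B=YYWB L=RROW
After move 5 (U'): U=GGGW F=RROY R=BWRG B=OOWB L=YYOW
After move 6 (R'): R=WGBR U=GWGO F=RGOW D=BRYY B=ROBB
After move 7 (F): F=ORWG U=GWWY R=GGOR D=BWYY L=YBOR
Query 1: F[3] = G
Query 2: U[2] = W
Query 3: U[0] = G
Query 4: D[0] = B
Query 5: B[0] = R

Answer: G W G B R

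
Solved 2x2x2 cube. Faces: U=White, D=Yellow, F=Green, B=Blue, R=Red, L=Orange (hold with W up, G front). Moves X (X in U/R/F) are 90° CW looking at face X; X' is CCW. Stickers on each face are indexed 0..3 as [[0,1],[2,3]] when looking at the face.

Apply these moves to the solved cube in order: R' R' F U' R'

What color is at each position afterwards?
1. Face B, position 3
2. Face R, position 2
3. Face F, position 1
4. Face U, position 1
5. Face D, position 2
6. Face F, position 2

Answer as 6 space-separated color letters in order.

Answer: B G O G Y B

Derivation:
After move 1 (R'): R=RRRR U=WBWB F=GWGW D=YGYG B=YBYB
After move 2 (R'): R=RRRR U=WYWY F=GBGB D=YWYW B=GBGB
After move 3 (F): F=GGBB U=WYOO R=WRYR D=RRYW L=OYOW
After move 4 (U'): U=YOWO F=OYBB R=GGYR B=WRGB L=GBOW
After move 5 (R'): R=GRGY U=YGWW F=OOBO D=RYYB B=WRRB
Query 1: B[3] = B
Query 2: R[2] = G
Query 3: F[1] = O
Query 4: U[1] = G
Query 5: D[2] = Y
Query 6: F[2] = B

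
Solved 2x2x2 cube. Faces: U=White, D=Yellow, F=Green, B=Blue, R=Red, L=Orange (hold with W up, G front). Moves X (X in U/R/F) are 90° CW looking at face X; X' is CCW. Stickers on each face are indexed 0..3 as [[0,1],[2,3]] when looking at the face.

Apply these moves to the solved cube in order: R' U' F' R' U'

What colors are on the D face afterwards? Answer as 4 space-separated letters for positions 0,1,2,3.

Answer: B W Y G

Derivation:
After move 1 (R'): R=RRRR U=WBWB F=GWGW D=YGYG B=YBYB
After move 2 (U'): U=BBWW F=OOGW R=GWRR B=RRYB L=YBOO
After move 3 (F'): F=OWOG U=BBGR R=GWYR D=BOYG L=YWOW
After move 4 (R'): R=WRGY U=BYGR F=OBOR D=BWYG B=GROB
After move 5 (U'): U=YRBG F=YWOR R=OBGY B=WROB L=GROW
Query: D face = BWYG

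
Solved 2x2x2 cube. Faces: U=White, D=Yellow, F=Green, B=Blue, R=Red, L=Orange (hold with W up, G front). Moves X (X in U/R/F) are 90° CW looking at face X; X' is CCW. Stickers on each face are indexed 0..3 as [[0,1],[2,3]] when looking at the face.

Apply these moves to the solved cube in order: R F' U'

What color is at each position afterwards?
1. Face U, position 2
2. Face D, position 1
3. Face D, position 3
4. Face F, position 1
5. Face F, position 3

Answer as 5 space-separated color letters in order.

After move 1 (R): R=RRRR U=WGWG F=GYGY D=YBYB B=WBWB
After move 2 (F'): F=YYGG U=WGRR R=BRYR D=OOYB L=OGOW
After move 3 (U'): U=GRWR F=OGGG R=YYYR B=BRWB L=WBOW
Query 1: U[2] = W
Query 2: D[1] = O
Query 3: D[3] = B
Query 4: F[1] = G
Query 5: F[3] = G

Answer: W O B G G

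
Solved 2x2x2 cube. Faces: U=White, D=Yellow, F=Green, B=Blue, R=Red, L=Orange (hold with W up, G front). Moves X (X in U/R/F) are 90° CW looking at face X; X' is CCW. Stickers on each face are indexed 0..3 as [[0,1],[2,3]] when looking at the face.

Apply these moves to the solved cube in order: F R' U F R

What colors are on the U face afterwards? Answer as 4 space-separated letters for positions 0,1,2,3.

Answer: O R Y R

Derivation:
After move 1 (F): F=GGGG U=WWOO R=WRWR D=RRYY L=OYOY
After move 2 (R'): R=RRWW U=WBOB F=GWGO D=RGYG B=YBRB
After move 3 (U): U=OWBB F=RRGO R=YBWW B=OYRB L=GWOY
After move 4 (F): F=GROR U=OWYW R=BBBW D=WYYG L=GROG
After move 5 (R): R=BBWB U=ORYR F=GYOG D=WRYO B=WYWB
Query: U face = ORYR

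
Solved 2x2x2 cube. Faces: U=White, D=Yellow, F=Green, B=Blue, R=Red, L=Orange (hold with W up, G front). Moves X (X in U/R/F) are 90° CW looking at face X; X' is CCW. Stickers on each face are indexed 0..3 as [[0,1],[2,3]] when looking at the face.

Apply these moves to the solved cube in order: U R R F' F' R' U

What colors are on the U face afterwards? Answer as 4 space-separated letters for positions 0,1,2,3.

After move 1 (U): U=WWWW F=RRGG R=BBRR B=OOBB L=GGOO
After move 2 (R): R=RBRB U=WRWG F=RYGY D=YBYO B=WOWB
After move 3 (R): R=RRBB U=WYWY F=RBGO D=YWYW B=GORB
After move 4 (F'): F=BORG U=WYRB R=WRYB D=GOYW L=GYOW
After move 5 (F'): F=OGBR U=WYWY R=ORGB D=YWYW L=GBOR
After move 6 (R'): R=RBOG U=WRWG F=OYBY D=YGYR B=WOWB
After move 7 (U): U=WWGR F=RBBY R=WOOG B=GBWB L=OYOR
Query: U face = WWGR

Answer: W W G R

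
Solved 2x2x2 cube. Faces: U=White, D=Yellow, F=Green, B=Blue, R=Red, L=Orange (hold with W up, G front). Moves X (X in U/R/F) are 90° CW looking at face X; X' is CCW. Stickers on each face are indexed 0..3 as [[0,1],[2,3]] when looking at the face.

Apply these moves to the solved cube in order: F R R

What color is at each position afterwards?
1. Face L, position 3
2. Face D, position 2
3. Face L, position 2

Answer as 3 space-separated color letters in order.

Answer: Y Y O

Derivation:
After move 1 (F): F=GGGG U=WWOO R=WRWR D=RRYY L=OYOY
After move 2 (R): R=WWRR U=WGOG F=GRGY D=RBYB B=OBWB
After move 3 (R): R=RWRW U=WROY F=GBGB D=RWYO B=GBGB
Query 1: L[3] = Y
Query 2: D[2] = Y
Query 3: L[2] = O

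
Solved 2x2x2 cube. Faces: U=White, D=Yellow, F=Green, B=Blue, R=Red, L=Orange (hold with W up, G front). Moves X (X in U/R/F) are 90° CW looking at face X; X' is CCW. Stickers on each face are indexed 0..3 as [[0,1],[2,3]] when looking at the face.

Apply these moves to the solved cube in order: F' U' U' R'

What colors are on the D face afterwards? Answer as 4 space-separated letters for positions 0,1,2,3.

After move 1 (F'): F=GGGG U=WWRR R=YRYR D=OOYY L=OWOW
After move 2 (U'): U=WRWR F=OWGG R=GGYR B=YRBB L=BBOW
After move 3 (U'): U=RRWW F=BBGG R=OWYR B=GGBB L=YROW
After move 4 (R'): R=WROY U=RBWG F=BRGW D=OBYG B=YGOB
Query: D face = OBYG

Answer: O B Y G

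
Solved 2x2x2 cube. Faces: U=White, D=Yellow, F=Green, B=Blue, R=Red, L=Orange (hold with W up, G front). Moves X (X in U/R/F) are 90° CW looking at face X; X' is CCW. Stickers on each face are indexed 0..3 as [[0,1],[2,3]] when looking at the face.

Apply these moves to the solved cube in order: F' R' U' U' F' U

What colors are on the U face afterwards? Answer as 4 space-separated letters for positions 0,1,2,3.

After move 1 (F'): F=GGGG U=WWRR R=YRYR D=OOYY L=OWOW
After move 2 (R'): R=RRYY U=WBRB F=GWGR D=OGYG B=YBOB
After move 3 (U'): U=BBWR F=OWGR R=GWYY B=RROB L=YBOW
After move 4 (U'): U=BRBW F=YBGR R=OWYY B=GWOB L=RROW
After move 5 (F'): F=BRYG U=BROY R=GWOY D=RWYG L=RWOB
After move 6 (U): U=OBYR F=GWYG R=GWOY B=RWOB L=BROB
Query: U face = OBYR

Answer: O B Y R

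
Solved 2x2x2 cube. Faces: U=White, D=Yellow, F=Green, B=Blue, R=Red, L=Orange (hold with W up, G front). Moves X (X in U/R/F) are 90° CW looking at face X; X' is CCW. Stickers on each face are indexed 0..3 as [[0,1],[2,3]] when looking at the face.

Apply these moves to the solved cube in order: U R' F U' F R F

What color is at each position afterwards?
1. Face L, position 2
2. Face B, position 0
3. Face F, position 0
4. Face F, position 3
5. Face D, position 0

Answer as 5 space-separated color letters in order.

After move 1 (U): U=WWWW F=RRGG R=BBRR B=OOBB L=GGOO
After move 2 (R'): R=BRBR U=WBWO F=RWGW D=YRYG B=YOYB
After move 3 (F): F=GRWW U=WBOG R=WROR D=BBYG L=GYOR
After move 4 (U'): U=BGWO F=GYWW R=GROR B=WRYB L=YOOR
After move 5 (F): F=WGWY U=BGRO R=WROR D=OGYG L=YBOB
After move 6 (R): R=OWRR U=BGRY F=WGWG D=OYYW B=ORGB
After move 7 (F): F=WWGG U=BGBB R=RWYR D=ROYW L=YOOY
Query 1: L[2] = O
Query 2: B[0] = O
Query 3: F[0] = W
Query 4: F[3] = G
Query 5: D[0] = R

Answer: O O W G R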